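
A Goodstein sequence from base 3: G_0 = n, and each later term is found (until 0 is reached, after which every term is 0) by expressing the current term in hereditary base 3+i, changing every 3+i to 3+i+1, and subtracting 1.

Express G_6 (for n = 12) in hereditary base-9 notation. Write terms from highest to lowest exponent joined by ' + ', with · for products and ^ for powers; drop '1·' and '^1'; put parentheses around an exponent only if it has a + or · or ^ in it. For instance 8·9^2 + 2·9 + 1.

G_0=12  [base 3] 3^2 + 3  →[3↦4]→  4^2 + 4 = 20  −1 ⇒ G_1=19
G_1=19  [base 4] 4^2 + 3  →[4↦5]→  5^2 + 3 = 28  −1 ⇒ G_2=27
G_2=27  [base 5] 5^2 + 2  →[5↦6]→  6^2 + 2 = 38  −1 ⇒ G_3=37
G_3=37  [base 6] 6^2 + 1  →[6↦7]→  7^2 + 1 = 50  −1 ⇒ G_4=49
G_4=49  [base 7] 7^2  →[7↦8]→  8^2 = 64  −1 ⇒ G_5=63
G_5=63  [base 8] 7·8 + 7  →[8↦9]→  7·9 + 7 = 70  −1 ⇒ G_6=69
G_6=69  [base 9] 7·9 + 6  →[9↦10]→  7·10 + 6 = 76  −1 ⇒ G_7=75

7·9 + 6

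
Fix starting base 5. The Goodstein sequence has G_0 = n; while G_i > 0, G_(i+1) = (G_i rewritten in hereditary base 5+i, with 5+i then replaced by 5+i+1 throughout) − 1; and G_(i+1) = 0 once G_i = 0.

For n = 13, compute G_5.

17

[0] 13 ≡ 2·5 + 3 (base 5). Lift 6: 15. −1: 14.
[1] 14 ≡ 2·6 + 2 (base 6). Lift 7: 16. −1: 15.
[2] 15 ≡ 2·7 + 1 (base 7). Lift 8: 17. −1: 16.
[3] 16 ≡ 2·8 (base 8). Lift 9: 18. −1: 17.
[4] 17 ≡ 9 + 8 (base 9). Lift 10: 18. −1: 17.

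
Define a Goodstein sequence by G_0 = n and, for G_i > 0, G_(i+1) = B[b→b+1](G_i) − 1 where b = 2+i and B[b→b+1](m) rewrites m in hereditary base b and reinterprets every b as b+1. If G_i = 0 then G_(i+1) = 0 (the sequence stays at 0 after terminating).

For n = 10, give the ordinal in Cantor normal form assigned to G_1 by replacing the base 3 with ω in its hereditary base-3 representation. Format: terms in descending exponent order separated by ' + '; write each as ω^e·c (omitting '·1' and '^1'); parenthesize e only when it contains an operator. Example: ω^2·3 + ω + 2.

10 —HB2→ 2^(2 + 1) + 2 —bump→ 3^(3 + 1) + 3 = 84 —(−1)→ 83
83 —HB3→ 3^(3 + 1) + 2 —bump→ 4^(4 + 1) + 2 = 1026 —(−1)→ 1025

ω^(ω + 1) + 2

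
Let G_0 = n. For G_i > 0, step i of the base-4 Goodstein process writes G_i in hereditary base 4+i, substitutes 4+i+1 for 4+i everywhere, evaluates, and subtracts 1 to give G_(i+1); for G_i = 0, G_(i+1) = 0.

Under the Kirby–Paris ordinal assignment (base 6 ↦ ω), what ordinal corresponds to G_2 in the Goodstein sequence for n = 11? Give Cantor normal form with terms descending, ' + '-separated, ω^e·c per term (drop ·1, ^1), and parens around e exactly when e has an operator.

[0] 11 ≡ 2·4 + 3 (base 4). Lift 5: 13. −1: 12.
[1] 12 ≡ 2·5 + 2 (base 5). Lift 6: 14. −1: 13.

ω·2 + 1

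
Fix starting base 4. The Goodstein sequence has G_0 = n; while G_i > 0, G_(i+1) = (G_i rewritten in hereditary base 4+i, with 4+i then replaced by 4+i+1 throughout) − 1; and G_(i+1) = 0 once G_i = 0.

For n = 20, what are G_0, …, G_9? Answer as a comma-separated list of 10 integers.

20, 29, 39, 51, 65, 81, 99, 107, 115, 123

i=0: 20 = 4^2 + 4 (b=4); 4→5: 5^2 + 5 = 30; 30−1 = 29
i=1: 29 = 5^2 + 4 (b=5); 5→6: 6^2 + 4 = 40; 40−1 = 39
i=2: 39 = 6^2 + 3 (b=6); 6→7: 7^2 + 3 = 52; 52−1 = 51
i=3: 51 = 7^2 + 2 (b=7); 7→8: 8^2 + 2 = 66; 66−1 = 65
i=4: 65 = 8^2 + 1 (b=8); 8→9: 9^2 + 1 = 82; 82−1 = 81
i=5: 81 = 9^2 (b=9); 9→10: 10^2 = 100; 100−1 = 99
i=6: 99 = 9·10 + 9 (b=10); 10→11: 9·11 + 9 = 108; 108−1 = 107
i=7: 107 = 9·11 + 8 (b=11); 11→12: 9·12 + 8 = 116; 116−1 = 115
i=8: 115 = 9·12 + 7 (b=12); 12→13: 9·13 + 7 = 124; 124−1 = 123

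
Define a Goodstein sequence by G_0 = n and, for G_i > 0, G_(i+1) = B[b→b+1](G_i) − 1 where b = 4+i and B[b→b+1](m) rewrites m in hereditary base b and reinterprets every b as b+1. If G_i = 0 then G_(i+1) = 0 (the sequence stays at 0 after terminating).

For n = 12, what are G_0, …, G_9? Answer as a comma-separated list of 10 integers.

base 4: 12 = 3·4; at 5: 3·5 = 15; next = 14
base 5: 14 = 2·5 + 4; at 6: 2·6 + 4 = 16; next = 15
base 6: 15 = 2·6 + 3; at 7: 2·7 + 3 = 17; next = 16
base 7: 16 = 2·7 + 2; at 8: 2·8 + 2 = 18; next = 17
base 8: 17 = 2·8 + 1; at 9: 2·9 + 1 = 19; next = 18
base 9: 18 = 2·9; at 10: 2·10 = 20; next = 19
base 10: 19 = 10 + 9; at 11: 11 + 9 = 20; next = 19
base 11: 19 = 11 + 8; at 12: 12 + 8 = 20; next = 19
base 12: 19 = 12 + 7; at 13: 13 + 7 = 20; next = 19

12, 14, 15, 16, 17, 18, 19, 19, 19, 19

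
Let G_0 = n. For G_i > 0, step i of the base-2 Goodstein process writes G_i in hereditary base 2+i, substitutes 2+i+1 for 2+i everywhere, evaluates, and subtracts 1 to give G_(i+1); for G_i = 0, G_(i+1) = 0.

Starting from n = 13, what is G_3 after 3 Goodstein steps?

16092

G_0 = 13. HB_2(13) = 2^(2 + 1) + 2^2 + 1. Bump = 109. G_1 = 108.
G_1 = 108. HB_3(108) = 3^(3 + 1) + 3^3. Bump = 1280. G_2 = 1279.
G_2 = 1279. HB_4(1279) = 4^(4 + 1) + 3·4^3 + 3·4^2 + 3·4 + 3. Bump = 16093. G_3 = 16092.
G_3 = 16092. HB_5(16092) = 5^(5 + 1) + 3·5^3 + 3·5^2 + 3·5 + 2. Bump = 280712. G_4 = 280711.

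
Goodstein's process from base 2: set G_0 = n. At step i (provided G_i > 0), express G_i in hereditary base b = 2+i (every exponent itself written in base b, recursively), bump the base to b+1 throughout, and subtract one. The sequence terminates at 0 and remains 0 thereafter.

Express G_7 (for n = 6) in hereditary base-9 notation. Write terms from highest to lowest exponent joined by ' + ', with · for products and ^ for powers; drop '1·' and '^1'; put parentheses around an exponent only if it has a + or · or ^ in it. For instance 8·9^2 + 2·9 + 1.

5·9^5 + 5·9^4 + 5·9^3 + 5·9^2 + 5·9 + 2

G_0=6  [base 2] 2^2 + 2  →[2↦3]→  3^3 + 3 = 30  −1 ⇒ G_1=29
G_1=29  [base 3] 3^3 + 2  →[3↦4]→  4^4 + 2 = 258  −1 ⇒ G_2=257
G_2=257  [base 4] 4^4 + 1  →[4↦5]→  5^5 + 1 = 3126  −1 ⇒ G_3=3125
G_3=3125  [base 5] 5^5  →[5↦6]→  6^6 = 46656  −1 ⇒ G_4=46655
G_4=46655  [base 6] 5·6^5 + 5·6^4 + 5·6^3 + 5·6^2 + 5·6 + 5  →[6↦7]→  5·7^5 + 5·7^4 + 5·7^3 + 5·7^2 + 5·7 + 5 = 98040  −1 ⇒ G_5=98039
G_5=98039  [base 7] 5·7^5 + 5·7^4 + 5·7^3 + 5·7^2 + 5·7 + 4  →[7↦8]→  5·8^5 + 5·8^4 + 5·8^3 + 5·8^2 + 5·8 + 4 = 187244  −1 ⇒ G_6=187243
G_6=187243  [base 8] 5·8^5 + 5·8^4 + 5·8^3 + 5·8^2 + 5·8 + 3  →[8↦9]→  5·9^5 + 5·9^4 + 5·9^3 + 5·9^2 + 5·9 + 3 = 332148  −1 ⇒ G_7=332147
G_7=332147  [base 9] 5·9^5 + 5·9^4 + 5·9^3 + 5·9^2 + 5·9 + 2  →[9↦10]→  5·10^5 + 5·10^4 + 5·10^3 + 5·10^2 + 5·10 + 2 = 555552  −1 ⇒ G_8=555551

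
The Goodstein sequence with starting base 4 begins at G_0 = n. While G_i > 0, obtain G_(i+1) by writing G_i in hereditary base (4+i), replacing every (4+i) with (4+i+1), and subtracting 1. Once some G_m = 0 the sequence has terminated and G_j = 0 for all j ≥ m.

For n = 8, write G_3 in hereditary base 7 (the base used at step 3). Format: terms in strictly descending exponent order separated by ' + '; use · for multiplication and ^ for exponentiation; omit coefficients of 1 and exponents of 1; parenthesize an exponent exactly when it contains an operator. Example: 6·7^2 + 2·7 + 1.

i=0: 8 = 2·4 (b=4); 4→5: 2·5 = 10; 10−1 = 9
i=1: 9 = 5 + 4 (b=5); 5→6: 6 + 4 = 10; 10−1 = 9
i=2: 9 = 6 + 3 (b=6); 6→7: 7 + 3 = 10; 10−1 = 9

7 + 2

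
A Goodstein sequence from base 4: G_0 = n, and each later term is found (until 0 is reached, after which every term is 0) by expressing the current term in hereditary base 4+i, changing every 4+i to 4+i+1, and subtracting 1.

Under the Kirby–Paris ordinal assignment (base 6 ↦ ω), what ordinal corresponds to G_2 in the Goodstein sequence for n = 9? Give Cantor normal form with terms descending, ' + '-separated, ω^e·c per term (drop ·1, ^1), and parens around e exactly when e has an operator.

step 0: 9 = 2·4 + 1; sub 5 for 4: 2·5 + 1; = 11; G_1 = 11−1 = 10
step 1: 10 = 2·5; sub 6 for 5: 2·6; = 12; G_2 = 12−1 = 11
step 2: 11 = 6 + 5; sub 7 for 6: 7 + 5; = 12; G_3 = 12−1 = 11

ω + 5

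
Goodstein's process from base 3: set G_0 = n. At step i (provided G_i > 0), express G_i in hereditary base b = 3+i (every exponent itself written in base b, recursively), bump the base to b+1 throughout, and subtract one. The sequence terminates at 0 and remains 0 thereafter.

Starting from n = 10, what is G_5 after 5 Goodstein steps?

33

(0) 10|_3 = 3^2 + 1 ↦ 4^2 + 1|_4 = 17 ⇒ 16
(1) 16|_4 = 4^2 ↦ 5^2|_5 = 25 ⇒ 24
(2) 24|_5 = 4·5 + 4 ↦ 4·6 + 4|_6 = 28 ⇒ 27
(3) 27|_6 = 4·6 + 3 ↦ 4·7 + 3|_7 = 31 ⇒ 30
(4) 30|_7 = 4·7 + 2 ↦ 4·8 + 2|_8 = 34 ⇒ 33
(5) 33|_8 = 4·8 + 1 ↦ 4·9 + 1|_9 = 37 ⇒ 36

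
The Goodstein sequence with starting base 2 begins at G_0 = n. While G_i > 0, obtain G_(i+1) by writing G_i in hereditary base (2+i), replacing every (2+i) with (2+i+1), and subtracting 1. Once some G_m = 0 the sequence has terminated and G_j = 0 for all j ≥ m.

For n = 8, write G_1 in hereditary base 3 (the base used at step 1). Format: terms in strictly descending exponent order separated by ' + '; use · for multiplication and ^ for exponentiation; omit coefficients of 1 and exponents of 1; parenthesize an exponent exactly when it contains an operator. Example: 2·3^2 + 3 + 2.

2·3^3 + 2·3^2 + 2·3 + 2

i=0: 8 = 2^(2 + 1) (b=2); 2→3: 3^(3 + 1) = 81; 81−1 = 80
i=1: 80 = 2·3^3 + 2·3^2 + 2·3 + 2 (b=3); 3→4: 2·4^4 + 2·4^2 + 2·4 + 2 = 554; 554−1 = 553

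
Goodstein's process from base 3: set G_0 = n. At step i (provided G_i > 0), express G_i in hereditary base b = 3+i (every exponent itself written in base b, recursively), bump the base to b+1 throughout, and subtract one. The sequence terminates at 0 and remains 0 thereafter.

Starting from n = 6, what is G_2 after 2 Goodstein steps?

step 0: 6 = 2·3; sub 4 for 3: 2·4; = 8; G_1 = 8−1 = 7
step 1: 7 = 4 + 3; sub 5 for 4: 5 + 3; = 8; G_2 = 8−1 = 7
step 2: 7 = 5 + 2; sub 6 for 5: 6 + 2; = 8; G_3 = 8−1 = 7

7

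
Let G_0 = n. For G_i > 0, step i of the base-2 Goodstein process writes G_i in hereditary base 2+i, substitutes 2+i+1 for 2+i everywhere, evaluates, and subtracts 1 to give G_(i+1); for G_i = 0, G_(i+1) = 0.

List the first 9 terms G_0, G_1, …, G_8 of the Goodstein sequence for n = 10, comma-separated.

10 —HB2→ 2^(2 + 1) + 2 —bump→ 3^(3 + 1) + 3 = 84 —(−1)→ 83
83 —HB3→ 3^(3 + 1) + 2 —bump→ 4^(4 + 1) + 2 = 1026 —(−1)→ 1025
1025 —HB4→ 4^(4 + 1) + 1 —bump→ 5^(5 + 1) + 1 = 15626 —(−1)→ 15625
15625 —HB5→ 5^(5 + 1) —bump→ 6^(6 + 1) = 279936 —(−1)→ 279935
279935 —HB6→ 5·6^6 + 5·6^5 + 5·6^4 + 5·6^3 + 5·6^2 + 5·6 + 5 —bump→ 5·7^7 + 5·7^5 + 5·7^4 + 5·7^3 + 5·7^2 + 5·7 + 5 = 4215755 —(−1)→ 4215754
4215754 —HB7→ 5·7^7 + 5·7^5 + 5·7^4 + 5·7^3 + 5·7^2 + 5·7 + 4 —bump→ 5·8^8 + 5·8^5 + 5·8^4 + 5·8^3 + 5·8^2 + 5·8 + 4 = 84073324 —(−1)→ 84073323
84073323 —HB8→ 5·8^8 + 5·8^5 + 5·8^4 + 5·8^3 + 5·8^2 + 5·8 + 3 —bump→ 5·9^9 + 5·9^5 + 5·9^4 + 5·9^3 + 5·9^2 + 5·9 + 3 = 1937434593 —(−1)→ 1937434592
1937434592 —HB9→ 5·9^9 + 5·9^5 + 5·9^4 + 5·9^3 + 5·9^2 + 5·9 + 2 —bump→ 5·10^10 + 5·10^5 + 5·10^4 + 5·10^3 + 5·10^2 + 5·10 + 2 = 50000555552 —(−1)→ 50000555551

10, 83, 1025, 15625, 279935, 4215754, 84073323, 1937434592, 50000555551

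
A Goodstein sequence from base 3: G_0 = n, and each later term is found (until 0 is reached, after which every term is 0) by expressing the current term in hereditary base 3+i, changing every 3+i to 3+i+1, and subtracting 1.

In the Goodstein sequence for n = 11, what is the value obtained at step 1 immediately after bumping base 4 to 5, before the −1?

26

[0] 11 ≡ 3^2 + 2 (base 3). Lift 4: 18. −1: 17.
[1] 17 ≡ 4^2 + 1 (base 4). Lift 5: 26. −1: 25.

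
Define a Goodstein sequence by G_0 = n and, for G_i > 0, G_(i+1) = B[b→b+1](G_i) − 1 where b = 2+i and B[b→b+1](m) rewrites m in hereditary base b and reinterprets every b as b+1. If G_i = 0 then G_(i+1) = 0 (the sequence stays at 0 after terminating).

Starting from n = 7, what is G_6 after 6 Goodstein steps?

[0] 7 ≡ 2^2 + 2 + 1 (base 2). Lift 3: 31. −1: 30.
[1] 30 ≡ 3^3 + 3 (base 3). Lift 4: 260. −1: 259.
[2] 259 ≡ 4^4 + 3 (base 4). Lift 5: 3128. −1: 3127.
[3] 3127 ≡ 5^5 + 2 (base 5). Lift 6: 46658. −1: 46657.
[4] 46657 ≡ 6^6 + 1 (base 6). Lift 7: 823544. −1: 823543.
[5] 823543 ≡ 7^7 (base 7). Lift 8: 16777216. −1: 16777215.
[6] 16777215 ≡ 7·8^7 + 7·8^6 + 7·8^5 + 7·8^4 + 7·8^3 + 7·8^2 + 7·8 + 7 (base 8). Lift 9: 37665880. −1: 37665879.

16777215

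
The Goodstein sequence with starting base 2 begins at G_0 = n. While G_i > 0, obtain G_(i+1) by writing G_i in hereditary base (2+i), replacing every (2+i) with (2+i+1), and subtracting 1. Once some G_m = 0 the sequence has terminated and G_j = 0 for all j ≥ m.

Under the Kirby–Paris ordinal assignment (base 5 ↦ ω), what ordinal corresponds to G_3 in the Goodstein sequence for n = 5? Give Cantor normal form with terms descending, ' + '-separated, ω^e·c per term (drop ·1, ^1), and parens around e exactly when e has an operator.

ω^3·3 + ω^2·3 + ω·3 + 2

5 —HB2→ 2^2 + 1 —bump→ 3^3 + 1 = 28 —(−1)→ 27
27 —HB3→ 3^3 —bump→ 4^4 = 256 —(−1)→ 255
255 —HB4→ 3·4^3 + 3·4^2 + 3·4 + 3 —bump→ 3·5^3 + 3·5^2 + 3·5 + 3 = 468 —(−1)→ 467
467 —HB5→ 3·5^3 + 3·5^2 + 3·5 + 2 —bump→ 3·6^3 + 3·6^2 + 3·6 + 2 = 776 —(−1)→ 775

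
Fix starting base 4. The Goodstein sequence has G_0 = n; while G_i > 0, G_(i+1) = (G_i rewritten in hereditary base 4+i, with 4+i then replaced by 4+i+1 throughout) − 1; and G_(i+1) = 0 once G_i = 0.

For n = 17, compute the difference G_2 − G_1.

10

step 0: 17 = 4^2 + 1; sub 5 for 4: 5^2 + 1; = 26; G_1 = 26−1 = 25
step 1: 25 = 5^2; sub 6 for 5: 6^2; = 36; G_2 = 36−1 = 35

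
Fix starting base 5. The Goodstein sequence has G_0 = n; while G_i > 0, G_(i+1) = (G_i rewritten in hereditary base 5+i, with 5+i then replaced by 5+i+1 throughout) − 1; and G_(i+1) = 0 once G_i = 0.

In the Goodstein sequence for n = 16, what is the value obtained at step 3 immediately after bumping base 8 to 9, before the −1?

23

G_0 = 16. HB_5(16) = 3·5 + 1. Bump = 19. G_1 = 18.
G_1 = 18. HB_6(18) = 3·6. Bump = 21. G_2 = 20.
G_2 = 20. HB_7(20) = 2·7 + 6. Bump = 22. G_3 = 21.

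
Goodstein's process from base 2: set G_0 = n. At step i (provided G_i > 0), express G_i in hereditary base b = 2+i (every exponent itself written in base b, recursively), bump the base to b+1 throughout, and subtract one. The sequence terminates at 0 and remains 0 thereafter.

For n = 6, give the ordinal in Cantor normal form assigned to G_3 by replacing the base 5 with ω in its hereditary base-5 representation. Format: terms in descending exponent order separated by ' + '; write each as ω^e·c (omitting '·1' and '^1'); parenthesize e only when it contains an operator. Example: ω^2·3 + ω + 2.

step 0: 6 = 2^2 + 2; sub 3 for 2: 3^3 + 3; = 30; G_1 = 30−1 = 29
step 1: 29 = 3^3 + 2; sub 4 for 3: 4^4 + 2; = 258; G_2 = 258−1 = 257
step 2: 257 = 4^4 + 1; sub 5 for 4: 5^5 + 1; = 3126; G_3 = 3126−1 = 3125
step 3: 3125 = 5^5; sub 6 for 5: 6^6; = 46656; G_4 = 46656−1 = 46655

ω^ω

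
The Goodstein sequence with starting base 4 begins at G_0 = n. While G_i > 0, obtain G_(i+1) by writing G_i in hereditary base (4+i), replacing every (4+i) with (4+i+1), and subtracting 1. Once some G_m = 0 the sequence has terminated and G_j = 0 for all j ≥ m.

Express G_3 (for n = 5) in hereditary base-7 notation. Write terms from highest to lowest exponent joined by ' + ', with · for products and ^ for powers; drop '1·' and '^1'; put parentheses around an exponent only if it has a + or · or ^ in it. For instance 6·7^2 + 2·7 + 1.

G_0=5  [base 4] 4 + 1  →[4↦5]→  5 + 1 = 6  −1 ⇒ G_1=5
G_1=5  [base 5] 5  →[5↦6]→  6 = 6  −1 ⇒ G_2=5
G_2=5  [base 6] 5  →[6↦7]→  5 = 5  −1 ⇒ G_3=4

4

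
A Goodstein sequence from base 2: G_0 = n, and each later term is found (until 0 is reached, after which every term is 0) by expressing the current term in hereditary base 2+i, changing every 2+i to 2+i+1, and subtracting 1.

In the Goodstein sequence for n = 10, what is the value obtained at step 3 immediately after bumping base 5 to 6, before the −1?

279936

G_0=10  [base 2] 2^(2 + 1) + 2  →[2↦3]→  3^(3 + 1) + 3 = 84  −1 ⇒ G_1=83
G_1=83  [base 3] 3^(3 + 1) + 2  →[3↦4]→  4^(4 + 1) + 2 = 1026  −1 ⇒ G_2=1025
G_2=1025  [base 4] 4^(4 + 1) + 1  →[4↦5]→  5^(5 + 1) + 1 = 15626  −1 ⇒ G_3=15625
G_3=15625  [base 5] 5^(5 + 1)  →[5↦6]→  6^(6 + 1) = 279936  −1 ⇒ G_4=279935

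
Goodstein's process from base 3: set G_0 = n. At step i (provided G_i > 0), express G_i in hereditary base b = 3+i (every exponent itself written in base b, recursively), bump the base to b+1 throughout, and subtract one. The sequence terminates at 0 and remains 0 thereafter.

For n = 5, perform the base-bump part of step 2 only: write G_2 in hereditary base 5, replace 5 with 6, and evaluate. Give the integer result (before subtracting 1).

step 0: 5 = 3 + 2; sub 4 for 3: 4 + 2; = 6; G_1 = 6−1 = 5
step 1: 5 = 4 + 1; sub 5 for 4: 5 + 1; = 6; G_2 = 6−1 = 5
step 2: 5 = 5; sub 6 for 5: 6; = 6; G_3 = 6−1 = 5

6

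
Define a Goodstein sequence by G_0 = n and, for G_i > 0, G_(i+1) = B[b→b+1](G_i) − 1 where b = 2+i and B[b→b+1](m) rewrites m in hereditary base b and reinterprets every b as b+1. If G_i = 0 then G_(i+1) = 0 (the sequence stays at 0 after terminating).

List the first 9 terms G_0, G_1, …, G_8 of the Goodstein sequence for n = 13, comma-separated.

i=0: 13 = 2^(2 + 1) + 2^2 + 1 (b=2); 2→3: 3^(3 + 1) + 3^3 + 1 = 109; 109−1 = 108
i=1: 108 = 3^(3 + 1) + 3^3 (b=3); 3→4: 4^(4 + 1) + 4^4 = 1280; 1280−1 = 1279
i=2: 1279 = 4^(4 + 1) + 3·4^3 + 3·4^2 + 3·4 + 3 (b=4); 4→5: 5^(5 + 1) + 3·5^3 + 3·5^2 + 3·5 + 3 = 16093; 16093−1 = 16092
i=3: 16092 = 5^(5 + 1) + 3·5^3 + 3·5^2 + 3·5 + 2 (b=5); 5→6: 6^(6 + 1) + 3·6^3 + 3·6^2 + 3·6 + 2 = 280712; 280712−1 = 280711
i=4: 280711 = 6^(6 + 1) + 3·6^3 + 3·6^2 + 3·6 + 1 (b=6); 6→7: 7^(7 + 1) + 3·7^3 + 3·7^2 + 3·7 + 1 = 5765999; 5765999−1 = 5765998
i=5: 5765998 = 7^(7 + 1) + 3·7^3 + 3·7^2 + 3·7 (b=7); 7→8: 8^(8 + 1) + 3·8^3 + 3·8^2 + 3·8 = 134219480; 134219480−1 = 134219479
i=6: 134219479 = 8^(8 + 1) + 3·8^3 + 3·8^2 + 2·8 + 7 (b=8); 8→9: 9^(9 + 1) + 3·9^3 + 3·9^2 + 2·9 + 7 = 3486786856; 3486786856−1 = 3486786855
i=7: 3486786855 = 9^(9 + 1) + 3·9^3 + 3·9^2 + 2·9 + 6 (b=9); 9→10: 10^(10 + 1) + 3·10^3 + 3·10^2 + 2·10 + 6 = 100000003326; 100000003326−1 = 100000003325

13, 108, 1279, 16092, 280711, 5765998, 134219479, 3486786855, 100000003325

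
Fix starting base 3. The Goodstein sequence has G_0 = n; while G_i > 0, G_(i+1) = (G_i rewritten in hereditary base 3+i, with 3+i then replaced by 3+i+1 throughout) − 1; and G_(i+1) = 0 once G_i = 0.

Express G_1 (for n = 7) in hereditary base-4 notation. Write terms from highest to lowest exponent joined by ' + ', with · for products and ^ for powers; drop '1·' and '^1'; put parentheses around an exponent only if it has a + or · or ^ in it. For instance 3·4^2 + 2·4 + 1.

step 0: 7 = 2·3 + 1; sub 4 for 3: 2·4 + 1; = 9; G_1 = 9−1 = 8
step 1: 8 = 2·4; sub 5 for 4: 2·5; = 10; G_2 = 10−1 = 9

2·4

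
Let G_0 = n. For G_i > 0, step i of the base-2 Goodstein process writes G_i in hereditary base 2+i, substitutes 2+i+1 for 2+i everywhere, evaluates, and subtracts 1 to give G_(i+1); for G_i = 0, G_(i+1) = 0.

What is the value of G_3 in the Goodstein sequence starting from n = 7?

3127

[0] 7 ≡ 2^2 + 2 + 1 (base 2). Lift 3: 31. −1: 30.
[1] 30 ≡ 3^3 + 3 (base 3). Lift 4: 260. −1: 259.
[2] 259 ≡ 4^4 + 3 (base 4). Lift 5: 3128. −1: 3127.
[3] 3127 ≡ 5^5 + 2 (base 5). Lift 6: 46658. −1: 46657.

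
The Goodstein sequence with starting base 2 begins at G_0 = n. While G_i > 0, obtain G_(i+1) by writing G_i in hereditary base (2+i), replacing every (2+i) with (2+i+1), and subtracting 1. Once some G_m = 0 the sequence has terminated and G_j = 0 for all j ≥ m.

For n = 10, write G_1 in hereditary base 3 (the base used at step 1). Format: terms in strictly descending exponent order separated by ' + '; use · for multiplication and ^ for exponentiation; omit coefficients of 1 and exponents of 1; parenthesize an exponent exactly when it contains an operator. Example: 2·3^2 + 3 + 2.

G_0=10  [base 2] 2^(2 + 1) + 2  →[2↦3]→  3^(3 + 1) + 3 = 84  −1 ⇒ G_1=83
G_1=83  [base 3] 3^(3 + 1) + 2  →[3↦4]→  4^(4 + 1) + 2 = 1026  −1 ⇒ G_2=1025

3^(3 + 1) + 2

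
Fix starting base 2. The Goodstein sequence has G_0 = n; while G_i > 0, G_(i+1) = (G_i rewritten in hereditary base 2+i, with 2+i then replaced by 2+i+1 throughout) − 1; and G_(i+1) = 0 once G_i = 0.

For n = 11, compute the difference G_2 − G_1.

943

base 2: 11 = 2^(2 + 1) + 2 + 1; at 3: 3^(3 + 1) + 3 + 1 = 85; next = 84
base 3: 84 = 3^(3 + 1) + 3; at 4: 4^(4 + 1) + 4 = 1028; next = 1027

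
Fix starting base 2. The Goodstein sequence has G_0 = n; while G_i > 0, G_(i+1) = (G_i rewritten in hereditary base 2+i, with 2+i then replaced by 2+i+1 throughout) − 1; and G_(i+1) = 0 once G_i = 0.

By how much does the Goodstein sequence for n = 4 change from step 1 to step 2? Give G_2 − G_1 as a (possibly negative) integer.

i=0: 4 = 2^2 (b=2); 2→3: 3^3 = 27; 27−1 = 26
i=1: 26 = 2·3^2 + 2·3 + 2 (b=3); 3→4: 2·4^2 + 2·4 + 2 = 42; 42−1 = 41

15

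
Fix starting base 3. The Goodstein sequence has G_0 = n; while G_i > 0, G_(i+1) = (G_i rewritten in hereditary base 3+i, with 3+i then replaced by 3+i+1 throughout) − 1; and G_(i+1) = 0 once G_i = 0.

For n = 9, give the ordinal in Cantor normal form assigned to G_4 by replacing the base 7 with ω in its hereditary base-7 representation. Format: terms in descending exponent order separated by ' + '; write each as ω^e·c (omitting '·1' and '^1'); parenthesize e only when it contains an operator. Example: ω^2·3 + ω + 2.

ω·3

9 —HB3→ 3^2 —bump→ 4^2 = 16 —(−1)→ 15
15 —HB4→ 3·4 + 3 —bump→ 3·5 + 3 = 18 —(−1)→ 17
17 —HB5→ 3·5 + 2 —bump→ 3·6 + 2 = 20 —(−1)→ 19
19 —HB6→ 3·6 + 1 —bump→ 3·7 + 1 = 22 —(−1)→ 21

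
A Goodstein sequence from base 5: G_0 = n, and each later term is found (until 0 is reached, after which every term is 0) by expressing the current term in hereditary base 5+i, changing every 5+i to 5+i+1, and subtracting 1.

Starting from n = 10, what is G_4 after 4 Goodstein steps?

11

i=0: 10 = 2·5 (b=5); 5→6: 2·6 = 12; 12−1 = 11
i=1: 11 = 6 + 5 (b=6); 6→7: 7 + 5 = 12; 12−1 = 11
i=2: 11 = 7 + 4 (b=7); 7→8: 8 + 4 = 12; 12−1 = 11
i=3: 11 = 8 + 3 (b=8); 8→9: 9 + 3 = 12; 12−1 = 11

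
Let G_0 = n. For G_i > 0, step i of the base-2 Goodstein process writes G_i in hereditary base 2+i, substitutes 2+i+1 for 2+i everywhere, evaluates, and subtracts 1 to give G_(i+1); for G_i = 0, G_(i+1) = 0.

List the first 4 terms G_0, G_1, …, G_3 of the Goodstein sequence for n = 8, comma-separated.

8, 80, 553, 6310

base 2: 8 = 2^(2 + 1); at 3: 3^(3 + 1) = 81; next = 80
base 3: 80 = 2·3^3 + 2·3^2 + 2·3 + 2; at 4: 2·4^4 + 2·4^2 + 2·4 + 2 = 554; next = 553
base 4: 553 = 2·4^4 + 2·4^2 + 2·4 + 1; at 5: 2·5^5 + 2·5^2 + 2·5 + 1 = 6311; next = 6310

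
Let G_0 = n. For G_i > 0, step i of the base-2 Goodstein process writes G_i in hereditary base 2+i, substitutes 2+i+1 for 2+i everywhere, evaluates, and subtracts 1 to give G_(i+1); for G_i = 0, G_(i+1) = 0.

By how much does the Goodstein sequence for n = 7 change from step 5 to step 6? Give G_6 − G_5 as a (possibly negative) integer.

i=0: 7 = 2^2 + 2 + 1 (b=2); 2→3: 3^3 + 3 + 1 = 31; 31−1 = 30
i=1: 30 = 3^3 + 3 (b=3); 3→4: 4^4 + 4 = 260; 260−1 = 259
i=2: 259 = 4^4 + 3 (b=4); 4→5: 5^5 + 3 = 3128; 3128−1 = 3127
i=3: 3127 = 5^5 + 2 (b=5); 5→6: 6^6 + 2 = 46658; 46658−1 = 46657
i=4: 46657 = 6^6 + 1 (b=6); 6→7: 7^7 + 1 = 823544; 823544−1 = 823543
i=5: 823543 = 7^7 (b=7); 7→8: 8^8 = 16777216; 16777216−1 = 16777215

15953672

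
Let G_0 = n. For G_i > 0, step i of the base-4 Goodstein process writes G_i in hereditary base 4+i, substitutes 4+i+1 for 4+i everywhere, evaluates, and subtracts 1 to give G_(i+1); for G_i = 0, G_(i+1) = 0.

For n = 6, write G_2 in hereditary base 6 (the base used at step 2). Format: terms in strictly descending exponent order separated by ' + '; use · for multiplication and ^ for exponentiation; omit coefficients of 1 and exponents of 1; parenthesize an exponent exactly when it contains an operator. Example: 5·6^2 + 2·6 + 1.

6

(0) 6|_4 = 4 + 2 ↦ 5 + 2|_5 = 7 ⇒ 6
(1) 6|_5 = 5 + 1 ↦ 6 + 1|_6 = 7 ⇒ 6
(2) 6|_6 = 6 ↦ 7|_7 = 7 ⇒ 6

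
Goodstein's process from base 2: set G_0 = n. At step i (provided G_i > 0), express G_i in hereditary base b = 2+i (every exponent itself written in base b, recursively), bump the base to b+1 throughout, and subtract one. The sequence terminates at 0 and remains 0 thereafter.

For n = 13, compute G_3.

13 —HB2→ 2^(2 + 1) + 2^2 + 1 —bump→ 3^(3 + 1) + 3^3 + 1 = 109 —(−1)→ 108
108 —HB3→ 3^(3 + 1) + 3^3 —bump→ 4^(4 + 1) + 4^4 = 1280 —(−1)→ 1279
1279 —HB4→ 4^(4 + 1) + 3·4^3 + 3·4^2 + 3·4 + 3 —bump→ 5^(5 + 1) + 3·5^3 + 3·5^2 + 3·5 + 3 = 16093 —(−1)→ 16092
16092 —HB5→ 5^(5 + 1) + 3·5^3 + 3·5^2 + 3·5 + 2 —bump→ 6^(6 + 1) + 3·6^3 + 3·6^2 + 3·6 + 2 = 280712 —(−1)→ 280711

16092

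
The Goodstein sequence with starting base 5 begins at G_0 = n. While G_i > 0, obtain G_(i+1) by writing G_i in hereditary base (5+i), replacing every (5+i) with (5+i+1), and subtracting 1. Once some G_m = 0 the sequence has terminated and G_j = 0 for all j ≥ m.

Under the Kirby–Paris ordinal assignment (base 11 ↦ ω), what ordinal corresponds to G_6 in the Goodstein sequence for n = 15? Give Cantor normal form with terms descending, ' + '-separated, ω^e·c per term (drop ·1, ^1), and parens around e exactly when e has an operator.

ω·2

i=0: 15 = 3·5 (b=5); 5→6: 3·6 = 18; 18−1 = 17
i=1: 17 = 2·6 + 5 (b=6); 6→7: 2·7 + 5 = 19; 19−1 = 18
i=2: 18 = 2·7 + 4 (b=7); 7→8: 2·8 + 4 = 20; 20−1 = 19
i=3: 19 = 2·8 + 3 (b=8); 8→9: 2·9 + 3 = 21; 21−1 = 20
i=4: 20 = 2·9 + 2 (b=9); 9→10: 2·10 + 2 = 22; 22−1 = 21
i=5: 21 = 2·10 + 1 (b=10); 10→11: 2·11 + 1 = 23; 23−1 = 22
i=6: 22 = 2·11 (b=11); 11→12: 2·12 = 24; 24−1 = 23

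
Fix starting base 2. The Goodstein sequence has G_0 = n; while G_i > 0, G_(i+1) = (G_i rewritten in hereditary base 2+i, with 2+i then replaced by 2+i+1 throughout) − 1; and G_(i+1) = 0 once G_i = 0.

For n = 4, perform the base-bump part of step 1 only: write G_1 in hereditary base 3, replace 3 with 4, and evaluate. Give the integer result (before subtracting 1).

(0) 4|_2 = 2^2 ↦ 3^3|_3 = 27 ⇒ 26
(1) 26|_3 = 2·3^2 + 2·3 + 2 ↦ 2·4^2 + 2·4 + 2|_4 = 42 ⇒ 41

42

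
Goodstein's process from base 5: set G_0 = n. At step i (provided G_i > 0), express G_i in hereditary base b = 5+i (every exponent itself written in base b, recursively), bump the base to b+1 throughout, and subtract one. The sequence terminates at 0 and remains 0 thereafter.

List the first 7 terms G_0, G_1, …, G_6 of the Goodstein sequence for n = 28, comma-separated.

G_0=28  [base 5] 5^2 + 3  →[5↦6]→  6^2 + 3 = 39  −1 ⇒ G_1=38
G_1=38  [base 6] 6^2 + 2  →[6↦7]→  7^2 + 2 = 51  −1 ⇒ G_2=50
G_2=50  [base 7] 7^2 + 1  →[7↦8]→  8^2 + 1 = 65  −1 ⇒ G_3=64
G_3=64  [base 8] 8^2  →[8↦9]→  9^2 = 81  −1 ⇒ G_4=80
G_4=80  [base 9] 8·9 + 8  →[9↦10]→  8·10 + 8 = 88  −1 ⇒ G_5=87
G_5=87  [base 10] 8·10 + 7  →[10↦11]→  8·11 + 7 = 95  −1 ⇒ G_6=94

28, 38, 50, 64, 80, 87, 94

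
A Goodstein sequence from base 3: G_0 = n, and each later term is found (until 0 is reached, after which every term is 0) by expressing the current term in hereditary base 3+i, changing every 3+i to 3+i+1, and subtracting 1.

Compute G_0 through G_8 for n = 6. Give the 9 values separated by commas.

6, 7, 7, 7, 7, 7, 6, 5, 4

base 3: 6 = 2·3; at 4: 2·4 = 8; next = 7
base 4: 7 = 4 + 3; at 5: 5 + 3 = 8; next = 7
base 5: 7 = 5 + 2; at 6: 6 + 2 = 8; next = 7
base 6: 7 = 6 + 1; at 7: 7 + 1 = 8; next = 7
base 7: 7 = 7; at 8: 8 = 8; next = 7
base 8: 7 = 7; at 9: 7 = 7; next = 6
base 9: 6 = 6; at 10: 6 = 6; next = 5
base 10: 5 = 5; at 11: 5 = 5; next = 4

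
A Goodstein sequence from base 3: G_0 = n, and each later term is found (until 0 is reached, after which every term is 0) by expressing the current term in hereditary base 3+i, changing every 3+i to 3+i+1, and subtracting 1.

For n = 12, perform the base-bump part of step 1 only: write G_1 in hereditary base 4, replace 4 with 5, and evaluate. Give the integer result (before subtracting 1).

G_0=12  [base 3] 3^2 + 3  →[3↦4]→  4^2 + 4 = 20  −1 ⇒ G_1=19
G_1=19  [base 4] 4^2 + 3  →[4↦5]→  5^2 + 3 = 28  −1 ⇒ G_2=27

28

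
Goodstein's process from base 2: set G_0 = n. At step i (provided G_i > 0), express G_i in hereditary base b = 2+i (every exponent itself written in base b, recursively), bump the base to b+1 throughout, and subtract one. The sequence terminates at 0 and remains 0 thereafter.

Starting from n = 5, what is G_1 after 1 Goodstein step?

[0] 5 ≡ 2^2 + 1 (base 2). Lift 3: 28. −1: 27.
[1] 27 ≡ 3^3 (base 3). Lift 4: 256. −1: 255.

27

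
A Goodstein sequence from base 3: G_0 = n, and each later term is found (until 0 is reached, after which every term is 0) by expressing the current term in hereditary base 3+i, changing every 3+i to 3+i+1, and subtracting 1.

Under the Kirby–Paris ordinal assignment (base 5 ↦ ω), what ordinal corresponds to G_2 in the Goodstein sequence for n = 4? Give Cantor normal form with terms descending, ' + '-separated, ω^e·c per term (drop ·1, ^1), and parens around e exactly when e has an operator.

4

base 3: 4 = 3 + 1; at 4: 4 + 1 = 5; next = 4
base 4: 4 = 4; at 5: 5 = 5; next = 4
base 5: 4 = 4; at 6: 4 = 4; next = 3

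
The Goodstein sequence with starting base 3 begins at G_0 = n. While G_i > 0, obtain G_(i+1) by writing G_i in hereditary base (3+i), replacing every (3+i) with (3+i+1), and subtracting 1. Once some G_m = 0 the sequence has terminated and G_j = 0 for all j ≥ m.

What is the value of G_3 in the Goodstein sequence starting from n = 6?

7

G_0 = 6. HB_3(6) = 2·3. Bump = 8. G_1 = 7.
G_1 = 7. HB_4(7) = 4 + 3. Bump = 8. G_2 = 7.
G_2 = 7. HB_5(7) = 5 + 2. Bump = 8. G_3 = 7.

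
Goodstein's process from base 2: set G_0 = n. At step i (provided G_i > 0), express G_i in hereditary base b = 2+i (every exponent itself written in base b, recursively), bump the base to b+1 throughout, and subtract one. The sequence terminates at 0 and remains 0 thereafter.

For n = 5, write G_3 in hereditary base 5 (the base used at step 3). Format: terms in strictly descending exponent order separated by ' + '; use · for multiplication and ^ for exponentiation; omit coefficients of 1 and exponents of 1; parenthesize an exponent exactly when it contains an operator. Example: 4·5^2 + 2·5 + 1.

3·5^3 + 3·5^2 + 3·5 + 2

step 0: 5 = 2^2 + 1; sub 3 for 2: 3^3 + 1; = 28; G_1 = 28−1 = 27
step 1: 27 = 3^3; sub 4 for 3: 4^4; = 256; G_2 = 256−1 = 255
step 2: 255 = 3·4^3 + 3·4^2 + 3·4 + 3; sub 5 for 4: 3·5^3 + 3·5^2 + 3·5 + 3; = 468; G_3 = 468−1 = 467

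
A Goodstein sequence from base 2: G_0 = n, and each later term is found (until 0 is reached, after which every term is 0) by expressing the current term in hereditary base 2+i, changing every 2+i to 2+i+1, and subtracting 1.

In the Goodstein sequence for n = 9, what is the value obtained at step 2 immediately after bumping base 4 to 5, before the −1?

step 0: 9 = 2^(2 + 1) + 1; sub 3 for 2: 3^(3 + 1) + 1; = 82; G_1 = 82−1 = 81
step 1: 81 = 3^(3 + 1); sub 4 for 3: 4^(4 + 1); = 1024; G_2 = 1024−1 = 1023
step 2: 1023 = 3·4^4 + 3·4^3 + 3·4^2 + 3·4 + 3; sub 5 for 4: 3·5^5 + 3·5^3 + 3·5^2 + 3·5 + 3; = 9843; G_3 = 9843−1 = 9842

9843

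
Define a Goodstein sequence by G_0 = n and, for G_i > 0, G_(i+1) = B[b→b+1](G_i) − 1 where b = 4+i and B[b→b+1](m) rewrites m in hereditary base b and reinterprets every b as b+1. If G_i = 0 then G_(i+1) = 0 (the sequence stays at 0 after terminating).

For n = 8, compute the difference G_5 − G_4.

0

step 0: 8 = 2·4; sub 5 for 4: 2·5; = 10; G_1 = 10−1 = 9
step 1: 9 = 5 + 4; sub 6 for 5: 6 + 4; = 10; G_2 = 10−1 = 9
step 2: 9 = 6 + 3; sub 7 for 6: 7 + 3; = 10; G_3 = 10−1 = 9
step 3: 9 = 7 + 2; sub 8 for 7: 8 + 2; = 10; G_4 = 10−1 = 9
step 4: 9 = 8 + 1; sub 9 for 8: 9 + 1; = 10; G_5 = 10−1 = 9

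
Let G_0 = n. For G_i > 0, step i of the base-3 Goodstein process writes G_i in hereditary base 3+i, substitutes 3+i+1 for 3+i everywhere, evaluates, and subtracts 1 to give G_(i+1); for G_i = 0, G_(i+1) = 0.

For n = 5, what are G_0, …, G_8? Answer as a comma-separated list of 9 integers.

[0] 5 ≡ 3 + 2 (base 3). Lift 4: 6. −1: 5.
[1] 5 ≡ 4 + 1 (base 4). Lift 5: 6. −1: 5.
[2] 5 ≡ 5 (base 5). Lift 6: 6. −1: 5.
[3] 5 ≡ 5 (base 6). Lift 7: 5. −1: 4.
[4] 4 ≡ 4 (base 7). Lift 8: 4. −1: 3.
[5] 3 ≡ 3 (base 8). Lift 9: 3. −1: 2.
[6] 2 ≡ 2 (base 9). Lift 10: 2. −1: 1.
[7] 1 ≡ 1 (base 10). Lift 11: 1. −1: 0.

5, 5, 5, 5, 4, 3, 2, 1, 0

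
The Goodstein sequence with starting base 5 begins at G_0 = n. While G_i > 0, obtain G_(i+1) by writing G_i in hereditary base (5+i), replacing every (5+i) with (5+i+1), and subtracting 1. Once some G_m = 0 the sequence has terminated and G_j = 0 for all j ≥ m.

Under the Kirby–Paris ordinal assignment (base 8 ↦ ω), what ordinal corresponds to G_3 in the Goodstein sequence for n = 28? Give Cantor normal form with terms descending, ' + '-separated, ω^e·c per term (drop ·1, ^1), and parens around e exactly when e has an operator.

ω^2

G_0 = 28. HB_5(28) = 5^2 + 3. Bump = 39. G_1 = 38.
G_1 = 38. HB_6(38) = 6^2 + 2. Bump = 51. G_2 = 50.
G_2 = 50. HB_7(50) = 7^2 + 1. Bump = 65. G_3 = 64.
G_3 = 64. HB_8(64) = 8^2. Bump = 81. G_4 = 80.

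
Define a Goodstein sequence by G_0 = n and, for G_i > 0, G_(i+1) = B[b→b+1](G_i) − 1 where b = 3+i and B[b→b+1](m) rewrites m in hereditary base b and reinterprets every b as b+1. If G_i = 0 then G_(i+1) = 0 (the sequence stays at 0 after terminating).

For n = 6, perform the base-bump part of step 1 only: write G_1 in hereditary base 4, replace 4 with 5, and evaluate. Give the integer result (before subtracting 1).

G_0=6  [base 3] 2·3  →[3↦4]→  2·4 = 8  −1 ⇒ G_1=7
G_1=7  [base 4] 4 + 3  →[4↦5]→  5 + 3 = 8  −1 ⇒ G_2=7

8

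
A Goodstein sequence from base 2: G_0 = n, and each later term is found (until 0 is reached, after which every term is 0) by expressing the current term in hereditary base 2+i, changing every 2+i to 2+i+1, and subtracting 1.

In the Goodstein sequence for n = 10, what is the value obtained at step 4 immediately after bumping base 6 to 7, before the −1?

4215755

base 2: 10 = 2^(2 + 1) + 2; at 3: 3^(3 + 1) + 3 = 84; next = 83
base 3: 83 = 3^(3 + 1) + 2; at 4: 4^(4 + 1) + 2 = 1026; next = 1025
base 4: 1025 = 4^(4 + 1) + 1; at 5: 5^(5 + 1) + 1 = 15626; next = 15625
base 5: 15625 = 5^(5 + 1); at 6: 6^(6 + 1) = 279936; next = 279935
base 6: 279935 = 5·6^6 + 5·6^5 + 5·6^4 + 5·6^3 + 5·6^2 + 5·6 + 5; at 7: 5·7^7 + 5·7^5 + 5·7^4 + 5·7^3 + 5·7^2 + 5·7 + 5 = 4215755; next = 4215754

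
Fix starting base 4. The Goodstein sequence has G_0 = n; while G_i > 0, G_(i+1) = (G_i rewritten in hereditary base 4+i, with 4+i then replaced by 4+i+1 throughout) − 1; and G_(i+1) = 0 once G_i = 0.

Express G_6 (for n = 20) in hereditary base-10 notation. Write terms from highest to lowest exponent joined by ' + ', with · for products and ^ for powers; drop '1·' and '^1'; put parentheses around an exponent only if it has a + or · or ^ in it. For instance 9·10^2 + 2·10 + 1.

[0] 20 ≡ 4^2 + 4 (base 4). Lift 5: 30. −1: 29.
[1] 29 ≡ 5^2 + 4 (base 5). Lift 6: 40. −1: 39.
[2] 39 ≡ 6^2 + 3 (base 6). Lift 7: 52. −1: 51.
[3] 51 ≡ 7^2 + 2 (base 7). Lift 8: 66. −1: 65.
[4] 65 ≡ 8^2 + 1 (base 8). Lift 9: 82. −1: 81.
[5] 81 ≡ 9^2 (base 9). Lift 10: 100. −1: 99.
[6] 99 ≡ 9·10 + 9 (base 10). Lift 11: 108. −1: 107.

9·10 + 9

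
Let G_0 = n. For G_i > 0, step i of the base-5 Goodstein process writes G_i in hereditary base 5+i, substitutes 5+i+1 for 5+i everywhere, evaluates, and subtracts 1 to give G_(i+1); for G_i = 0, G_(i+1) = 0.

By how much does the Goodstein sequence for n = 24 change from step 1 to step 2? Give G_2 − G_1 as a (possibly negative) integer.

3

24 —HB5→ 4·5 + 4 —bump→ 4·6 + 4 = 28 —(−1)→ 27
27 —HB6→ 4·6 + 3 —bump→ 4·7 + 3 = 31 —(−1)→ 30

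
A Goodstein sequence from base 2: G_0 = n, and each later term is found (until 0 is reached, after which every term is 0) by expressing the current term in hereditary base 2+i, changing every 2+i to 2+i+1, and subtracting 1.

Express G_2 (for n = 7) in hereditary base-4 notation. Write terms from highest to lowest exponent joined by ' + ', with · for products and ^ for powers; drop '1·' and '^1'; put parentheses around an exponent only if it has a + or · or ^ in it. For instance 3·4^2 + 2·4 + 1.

4^4 + 3

base 2: 7 = 2^2 + 2 + 1; at 3: 3^3 + 3 + 1 = 31; next = 30
base 3: 30 = 3^3 + 3; at 4: 4^4 + 4 = 260; next = 259
base 4: 259 = 4^4 + 3; at 5: 5^5 + 3 = 3128; next = 3127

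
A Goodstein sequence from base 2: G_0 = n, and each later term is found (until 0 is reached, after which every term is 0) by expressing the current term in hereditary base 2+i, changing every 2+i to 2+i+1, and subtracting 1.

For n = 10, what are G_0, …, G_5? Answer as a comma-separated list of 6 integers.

G_0=10  [base 2] 2^(2 + 1) + 2  →[2↦3]→  3^(3 + 1) + 3 = 84  −1 ⇒ G_1=83
G_1=83  [base 3] 3^(3 + 1) + 2  →[3↦4]→  4^(4 + 1) + 2 = 1026  −1 ⇒ G_2=1025
G_2=1025  [base 4] 4^(4 + 1) + 1  →[4↦5]→  5^(5 + 1) + 1 = 15626  −1 ⇒ G_3=15625
G_3=15625  [base 5] 5^(5 + 1)  →[5↦6]→  6^(6 + 1) = 279936  −1 ⇒ G_4=279935
G_4=279935  [base 6] 5·6^6 + 5·6^5 + 5·6^4 + 5·6^3 + 5·6^2 + 5·6 + 5  →[6↦7]→  5·7^7 + 5·7^5 + 5·7^4 + 5·7^3 + 5·7^2 + 5·7 + 5 = 4215755  −1 ⇒ G_5=4215754

10, 83, 1025, 15625, 279935, 4215754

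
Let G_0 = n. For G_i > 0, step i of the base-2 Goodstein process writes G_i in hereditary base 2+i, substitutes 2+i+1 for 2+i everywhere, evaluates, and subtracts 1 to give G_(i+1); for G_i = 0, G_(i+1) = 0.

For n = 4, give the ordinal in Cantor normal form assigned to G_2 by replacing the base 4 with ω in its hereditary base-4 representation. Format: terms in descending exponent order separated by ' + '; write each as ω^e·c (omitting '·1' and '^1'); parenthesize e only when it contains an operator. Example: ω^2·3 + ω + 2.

ω^2·2 + ω·2 + 1

4 —HB2→ 2^2 —bump→ 3^3 = 27 —(−1)→ 26
26 —HB3→ 2·3^2 + 2·3 + 2 —bump→ 2·4^2 + 2·4 + 2 = 42 —(−1)→ 41
41 —HB4→ 2·4^2 + 2·4 + 1 —bump→ 2·5^2 + 2·5 + 1 = 61 —(−1)→ 60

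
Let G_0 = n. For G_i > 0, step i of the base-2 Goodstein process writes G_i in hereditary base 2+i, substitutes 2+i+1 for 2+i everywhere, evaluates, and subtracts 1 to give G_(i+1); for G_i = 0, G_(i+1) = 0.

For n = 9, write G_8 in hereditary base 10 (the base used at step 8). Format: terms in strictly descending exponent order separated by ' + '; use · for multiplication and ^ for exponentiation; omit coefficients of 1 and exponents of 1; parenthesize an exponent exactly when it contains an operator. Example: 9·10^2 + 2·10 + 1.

step 0: 9 = 2^(2 + 1) + 1; sub 3 for 2: 3^(3 + 1) + 1; = 82; G_1 = 82−1 = 81
step 1: 81 = 3^(3 + 1); sub 4 for 3: 4^(4 + 1); = 1024; G_2 = 1024−1 = 1023
step 2: 1023 = 3·4^4 + 3·4^3 + 3·4^2 + 3·4 + 3; sub 5 for 4: 3·5^5 + 3·5^3 + 3·5^2 + 3·5 + 3; = 9843; G_3 = 9843−1 = 9842
step 3: 9842 = 3·5^5 + 3·5^3 + 3·5^2 + 3·5 + 2; sub 6 for 5: 3·6^6 + 3·6^3 + 3·6^2 + 3·6 + 2; = 140744; G_4 = 140744−1 = 140743
step 4: 140743 = 3·6^6 + 3·6^3 + 3·6^2 + 3·6 + 1; sub 7 for 6: 3·7^7 + 3·7^3 + 3·7^2 + 3·7 + 1; = 2471827; G_5 = 2471827−1 = 2471826
step 5: 2471826 = 3·7^7 + 3·7^3 + 3·7^2 + 3·7; sub 8 for 7: 3·8^8 + 3·8^3 + 3·8^2 + 3·8; = 50333400; G_6 = 50333400−1 = 50333399
step 6: 50333399 = 3·8^8 + 3·8^3 + 3·8^2 + 2·8 + 7; sub 9 for 8: 3·9^9 + 3·9^3 + 3·9^2 + 2·9 + 7; = 1162263922; G_7 = 1162263922−1 = 1162263921
step 7: 1162263921 = 3·9^9 + 3·9^3 + 3·9^2 + 2·9 + 6; sub 10 for 9: 3·10^10 + 3·10^3 + 3·10^2 + 2·10 + 6; = 30000003326; G_8 = 30000003326−1 = 30000003325

3·10^10 + 3·10^3 + 3·10^2 + 2·10 + 5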